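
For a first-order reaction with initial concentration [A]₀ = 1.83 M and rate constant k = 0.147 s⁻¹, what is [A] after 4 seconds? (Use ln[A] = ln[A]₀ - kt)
1.0164 M

ln[A] = ln[A]₀ - k·t = ln(1.83) - (0.147)·(4) = 0.6043 - 0.5880 = 0.0163
[A] = e^(0.0163) = 1.0164 M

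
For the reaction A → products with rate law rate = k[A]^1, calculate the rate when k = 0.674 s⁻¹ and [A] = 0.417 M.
0.2811 M/s

rate = k·[A]^1 = 0.674·(0.417)^1 = 0.674·0.417 = 0.2811 M/s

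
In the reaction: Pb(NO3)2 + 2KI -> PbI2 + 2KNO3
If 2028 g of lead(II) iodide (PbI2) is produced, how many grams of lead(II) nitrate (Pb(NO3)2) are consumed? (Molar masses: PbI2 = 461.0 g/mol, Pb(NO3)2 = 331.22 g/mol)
Moles of PbI2 = 2028 g ÷ 461.0 g/mol = 4.39913 mol
Mole ratio: 1 mol Pb(NO3)2 / 1 mol PbI2
Moles of Pb(NO3)2 = 4.39913 × (1/1) = 4.39913 mol
Mass of Pb(NO3)2 = 4.39913 mol × 331.22 g/mol = 1457 g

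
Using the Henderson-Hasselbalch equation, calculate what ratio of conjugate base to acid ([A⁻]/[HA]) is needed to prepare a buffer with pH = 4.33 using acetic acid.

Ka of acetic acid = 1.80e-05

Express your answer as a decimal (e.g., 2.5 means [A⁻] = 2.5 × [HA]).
[A⁻]/[HA] = 0.385

pKa = −log(1.80e-05) = 4.7447. pH = pKa + log([A⁻]/[HA]). 4.33 = 4.7447 + log(ratio). log(ratio) = 4.33 − 4.7447 = -0.4147. ratio = 10^(-0.4147) = 0.385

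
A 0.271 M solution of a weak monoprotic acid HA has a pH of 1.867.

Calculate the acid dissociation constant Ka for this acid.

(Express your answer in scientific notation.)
K_a = 7.17e-04

[H⁺] = 10^(−pH) = 10^(−1.867) = 1.358e-02 M. For HA ⇌ H⁺ + A⁻, Ka = x²/(C − x) = (1.358e-02)²/(0.271 − 1.358e-02) = 7.17e-04.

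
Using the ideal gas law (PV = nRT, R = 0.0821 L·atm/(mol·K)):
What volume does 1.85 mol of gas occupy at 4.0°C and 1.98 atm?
T = 4.0°C + 273.15 = 277.15 K
V = nRT/P = (1.85 × 0.0821 × 277.15) / 1.98
V = 21.26 L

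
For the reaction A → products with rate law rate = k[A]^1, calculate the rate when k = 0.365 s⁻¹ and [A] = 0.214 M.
0.07811 M/s

rate = k·[A]^1 = 0.365·(0.214)^1 = 0.365·0.214 = 0.07811 M/s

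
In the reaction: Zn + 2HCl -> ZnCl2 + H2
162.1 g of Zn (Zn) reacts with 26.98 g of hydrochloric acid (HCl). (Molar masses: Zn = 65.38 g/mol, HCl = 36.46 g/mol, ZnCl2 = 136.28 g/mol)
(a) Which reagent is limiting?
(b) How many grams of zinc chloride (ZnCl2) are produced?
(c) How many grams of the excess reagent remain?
(a) HCl, (b) 50.42 g, (c) 137.9 g

Moles of Zn = 162.1 g ÷ 65.38 g/mol = 2.47935 mol
Moles of HCl = 26.98 g ÷ 36.46 g/mol = 0.739989 mol
Moles ÷ coefficient: Zn: 2.47935/1 = 2.479, HCl: 0.739989/2 = 0.37
(a) HCl has the smaller value, so HCl is the limiting reagent.
(b) Moles of ZnCl2 = 0.739989 mol HCl × (1/2) = 0.369995 mol; mass = 0.369995 mol × 136.28 g/mol = 50.42 g
(c) Zn consumed = 0.739989 × (1/2) = 0.369995 mol; remaining = 2.47935 − 0.369995 = 2.10936 mol; mass = 2.10936 mol × 65.38 g/mol = 137.9 g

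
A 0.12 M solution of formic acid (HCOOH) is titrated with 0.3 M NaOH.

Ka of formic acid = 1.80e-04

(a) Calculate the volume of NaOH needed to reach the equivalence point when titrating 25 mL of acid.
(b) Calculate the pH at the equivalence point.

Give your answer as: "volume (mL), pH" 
V = 10.0 mL, pH = 8.34

(a) At equivalence: moles acid = moles base.
moles acid = 0.12 × 0.025 = 0.003 mol; V_NaOH = 0.003/0.3 = 0.01 L = 10.0 mL.
(b) At equivalence, all acid → conjugate base A⁻ at [A⁻] = 0.003/0.035 = 0.08571 M.
Kb = Kw/Ka = 1.0e-14/1.80e-04 = 5.556e-11; [OH⁻] = √(Kb·[A⁻]) = 2.182e-06; pOH = 5.66; pH = 14 − pOH = 8.34.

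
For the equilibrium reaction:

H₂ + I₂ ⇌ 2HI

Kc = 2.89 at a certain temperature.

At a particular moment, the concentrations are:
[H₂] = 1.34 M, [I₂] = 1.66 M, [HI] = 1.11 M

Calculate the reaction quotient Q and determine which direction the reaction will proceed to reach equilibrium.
Q = 0.554, Q < K, reaction proceeds forward (toward products)

Q = ([HI]^2) / ([H₂] × [I₂])
  = ((1.11)^2) / ((1.34)·(1.66)) = 1.2321/2.2244 = 0.5539
Since Q = 0.5539 < Kc = 2.89, the reaction proceeds forward (toward products) to reach equilibrium.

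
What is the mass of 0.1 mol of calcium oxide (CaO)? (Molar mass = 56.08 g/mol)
Mass = 0.1 mol × 56.08 g/mol = 5.608 g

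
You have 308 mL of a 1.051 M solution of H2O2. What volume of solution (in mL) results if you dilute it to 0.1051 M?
Using M₁V₁ = M₂V₂:
1.051 × 308 = 0.1051 × V₂
V₂ = (1.051 × 308) / 0.1051 = 3080 mL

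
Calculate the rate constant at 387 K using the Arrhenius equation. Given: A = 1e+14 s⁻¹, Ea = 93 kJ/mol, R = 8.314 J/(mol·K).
2.80e+01 s⁻¹

k = A·exp(-Ea/(R·T)) = 1e+14·exp(-93000/(8.314·387)) = 1e+14·exp(-28.9043) = 1e+14·2.7992e-13 = 2.80e+01 s⁻¹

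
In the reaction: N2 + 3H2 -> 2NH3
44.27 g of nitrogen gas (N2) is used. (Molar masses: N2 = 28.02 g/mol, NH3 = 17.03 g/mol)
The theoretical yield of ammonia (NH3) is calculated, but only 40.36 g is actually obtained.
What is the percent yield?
Moles of N2 = 44.27 g ÷ 28.02 g/mol = 1.57994 mol
Mole ratio: 2 mol NH3 / 1 mol N2
Moles of NH3 = 1.57994 × (2/1) = 3.15989 mol
Theoretical yield = 3.15989 mol × 17.03 g/mol = 53.813 g
Actual yield = 40.36 g
Percent yield = (40.36 / 53.813) × 100% = 75.0%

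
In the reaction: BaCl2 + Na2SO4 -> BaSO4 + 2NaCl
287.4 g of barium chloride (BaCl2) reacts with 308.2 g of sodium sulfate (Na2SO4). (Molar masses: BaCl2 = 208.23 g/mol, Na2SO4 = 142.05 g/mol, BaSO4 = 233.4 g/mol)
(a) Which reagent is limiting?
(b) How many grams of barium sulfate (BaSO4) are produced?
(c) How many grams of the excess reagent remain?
(a) BaCl2, (b) 322.1 g, (c) 112.1 g

Moles of BaCl2 = 287.4 g ÷ 208.23 g/mol = 1.3802 mol
Moles of Na2SO4 = 308.2 g ÷ 142.05 g/mol = 2.16966 mol
Moles ÷ coefficient: BaCl2: 1.3802/1 = 1.38, Na2SO4: 2.16966/1 = 2.17
(a) BaCl2 has the smaller value, so BaCl2 is the limiting reagent.
(b) Moles of BaSO4 = 1.3802 mol BaCl2 × (1/1) = 1.3802 mol; mass = 1.3802 mol × 233.4 g/mol = 322.1 g
(c) Na2SO4 consumed = 1.3802 × (1/1) = 1.3802 mol; remaining = 2.16966 − 1.3802 = 0.789454 mol; mass = 0.789454 mol × 142.05 g/mol = 112.1 g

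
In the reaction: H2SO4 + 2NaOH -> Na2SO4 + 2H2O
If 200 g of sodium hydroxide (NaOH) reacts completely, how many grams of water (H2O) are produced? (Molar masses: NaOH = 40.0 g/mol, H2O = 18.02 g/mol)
Moles of NaOH = 200 g ÷ 40.0 g/mol = 5 mol
Mole ratio: 2 mol H2O / 2 mol NaOH
Moles of H2O = 5 × (2/2) = 5 mol
Mass of H2O = 5 mol × 18.02 g/mol = 90.1 g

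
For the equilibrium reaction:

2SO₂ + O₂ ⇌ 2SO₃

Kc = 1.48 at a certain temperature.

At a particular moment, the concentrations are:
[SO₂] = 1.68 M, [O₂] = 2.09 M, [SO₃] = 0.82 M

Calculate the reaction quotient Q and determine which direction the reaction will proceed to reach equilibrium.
Q = 0.114, Q < K, reaction proceeds forward (toward products)

Q = ([SO₃]^2) / ([SO₂]^2 × [O₂])
  = ((0.82)^2) / ((1.68)^2·(2.09)) = 0.6724/5.8988 = 0.114
Since Q = 0.114 < Kc = 1.48, the reaction proceeds forward (toward products) to reach equilibrium.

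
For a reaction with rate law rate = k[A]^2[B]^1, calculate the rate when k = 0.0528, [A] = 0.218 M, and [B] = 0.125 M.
0.0003137 M/s

rate = k·[A]^2·[B]^1 = 0.0528·(0.218)^2·(0.125)^1 = 0.0528·0.047524·0.125 = 0.0003137 M/s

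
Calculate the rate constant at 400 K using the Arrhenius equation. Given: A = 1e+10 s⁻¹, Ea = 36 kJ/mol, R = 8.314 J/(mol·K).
1.99e+05 s⁻¹

k = A·exp(-Ea/(R·T)) = 1e+10·exp(-36000/(8.314·400)) = 1e+10·exp(-10.8251) = 1e+10·1.9894e-05 = 1.99e+05 s⁻¹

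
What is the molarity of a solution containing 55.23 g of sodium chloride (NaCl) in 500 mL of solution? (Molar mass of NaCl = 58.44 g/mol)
Moles of NaCl = 55.23 g ÷ 58.44 g/mol = 0.945072 mol
Volume = 500 mL = 0.5 L
Molarity = 0.945072 mol ÷ 0.5 L = 1.89 M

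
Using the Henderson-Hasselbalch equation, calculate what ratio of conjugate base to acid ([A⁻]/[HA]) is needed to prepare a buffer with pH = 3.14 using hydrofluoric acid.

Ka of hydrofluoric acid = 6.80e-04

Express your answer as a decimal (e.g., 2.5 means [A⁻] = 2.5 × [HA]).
[A⁻]/[HA] = 0.939

pKa = −log(6.80e-04) = 3.1675. pH = pKa + log([A⁻]/[HA]). 3.14 = 3.1675 + log(ratio). log(ratio) = 3.14 − 3.1675 = -0.0275. ratio = 10^(-0.0275) = 0.939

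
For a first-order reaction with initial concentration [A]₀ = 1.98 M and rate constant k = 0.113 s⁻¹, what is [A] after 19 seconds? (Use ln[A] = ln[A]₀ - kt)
0.2313 M

ln[A] = ln[A]₀ - k·t = ln(1.98) - (0.113)·(19) = 0.6831 - 2.1470 = -1.4639
[A] = e^(-1.4639) = 0.2313 M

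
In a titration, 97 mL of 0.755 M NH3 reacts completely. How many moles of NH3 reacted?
Moles = Molarity × Volume (L)
Moles = 0.755 M × 0.097 L = 0.07324 mol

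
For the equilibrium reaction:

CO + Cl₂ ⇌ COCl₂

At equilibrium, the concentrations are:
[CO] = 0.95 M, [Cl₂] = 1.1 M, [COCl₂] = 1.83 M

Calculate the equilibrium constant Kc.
K_c = 1.7512

Kc = ([COCl₂]) / ([CO] × [Cl₂])
   = ((1.83)) / ((0.95)·(1.1))
   = 1.83 / 1.045 = 1.7512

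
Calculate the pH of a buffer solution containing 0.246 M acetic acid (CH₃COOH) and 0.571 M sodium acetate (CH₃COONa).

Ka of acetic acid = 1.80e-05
pH = 5.11

pKa = -log(1.80e-05) = 4.74. pH = pKa + log([A⁻]/[HA]) = 4.74 + log(0.571/0.246)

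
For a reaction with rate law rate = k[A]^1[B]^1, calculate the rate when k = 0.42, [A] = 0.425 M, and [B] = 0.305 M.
0.05444 M/s

rate = k·[A]^1·[B]^1 = 0.42·(0.425)^1·(0.305)^1 = 0.42·0.425·0.305 = 0.05444 M/s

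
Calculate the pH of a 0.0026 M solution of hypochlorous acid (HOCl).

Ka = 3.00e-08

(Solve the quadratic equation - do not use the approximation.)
pH = 5.05

x² + Ka×x - Ka×C = 0. Using quadratic formula: [H⁺] = 8.8168e-06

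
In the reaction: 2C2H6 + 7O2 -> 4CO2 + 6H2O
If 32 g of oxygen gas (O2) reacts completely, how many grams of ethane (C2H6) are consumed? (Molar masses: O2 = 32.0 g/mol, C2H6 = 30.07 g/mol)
Moles of O2 = 32 g ÷ 32.0 g/mol = 1 mol
Mole ratio: 2 mol C2H6 / 7 mol O2
Moles of C2H6 = 1 × (2/7) = 0.285714 mol
Mass of C2H6 = 0.285714 mol × 30.07 g/mol = 8.591 g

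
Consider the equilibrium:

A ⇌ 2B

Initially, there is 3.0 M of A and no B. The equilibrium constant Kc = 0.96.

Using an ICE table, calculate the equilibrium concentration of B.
[B] = 1.474 M

ICE: [A] = 3.0 − x, [B] = 2x.
Kc = (2x)²/(3.0 − x) = 0.96 ⇒ 4x² + 0.96x − 2.88 = 0.
x = (−0.96 + √(0.96² + 4·4·2.88))/(2·4) = (−0.96 + √47.002)/8 = 0.73697.
[B] = 2x = 1.474 M.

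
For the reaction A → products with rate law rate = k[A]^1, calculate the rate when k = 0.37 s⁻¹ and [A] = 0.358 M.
0.1325 M/s

rate = k·[A]^1 = 0.37·(0.358)^1 = 0.37·0.358 = 0.1325 M/s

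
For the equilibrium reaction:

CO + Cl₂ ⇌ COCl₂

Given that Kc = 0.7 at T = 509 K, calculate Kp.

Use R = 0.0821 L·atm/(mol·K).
K_p = 0.0168

Δn = (moles gaseous products) − (moles gaseous reactants) = -1
T = 509 K; RT = 0.0821 × 509 = 41.7889
Kp = Kc·(RT)^Δn = 0.7 × (41.7889)^-1 = 0.7 × 0.0239298 = 0.0168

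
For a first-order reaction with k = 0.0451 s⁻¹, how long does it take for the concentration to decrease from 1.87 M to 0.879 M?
16.74 s

From ln[A] = ln[A]₀ - k·t: t = ln([A]₀/[A])/k = ln(1.87/0.879)/0.0451 = ln(2.1274)/0.0451 = 0.7549/0.0451 = 16.74 s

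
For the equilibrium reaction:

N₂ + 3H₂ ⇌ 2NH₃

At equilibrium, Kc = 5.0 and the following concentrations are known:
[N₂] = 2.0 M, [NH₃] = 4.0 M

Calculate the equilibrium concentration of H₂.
[H₂] = 1.1696 M

Kc = ([NH₃]^2) / ([N₂] × [H₂]^3) = 5.0
[H₂]^3 = (product terms)/(Kc · other reactant terms) = 16 / (5.0 · 2) = 1.6
[H₂] = (1.6)^(1/3) = 1.1696 M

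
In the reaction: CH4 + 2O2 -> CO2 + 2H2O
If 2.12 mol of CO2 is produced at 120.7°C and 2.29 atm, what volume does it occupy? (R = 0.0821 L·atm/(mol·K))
T = 120.7°C + 273.15 = 393.85 K
V = nRT/P = (2.12 × 0.0821 × 393.85) / 2.29
V = 29.93 L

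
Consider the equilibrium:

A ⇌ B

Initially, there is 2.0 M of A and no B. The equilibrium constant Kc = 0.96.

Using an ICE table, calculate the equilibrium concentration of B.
[B] = 0.980 M

ICE: [A] = 2.0 − x, [B] = x.
Kc = x/(2.0 − x) = 0.96 ⇒ x = 0.96·2.0/(1 + 0.96) = 1.92/1.96 = 0.9796.
[B] = x = 0.980 M.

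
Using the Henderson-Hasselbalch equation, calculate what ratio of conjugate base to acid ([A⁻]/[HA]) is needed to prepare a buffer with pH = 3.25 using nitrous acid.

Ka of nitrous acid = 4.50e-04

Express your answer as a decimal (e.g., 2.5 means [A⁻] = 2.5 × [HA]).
[A⁻]/[HA] = 0.800

pKa = −log(4.50e-04) = 3.3468. pH = pKa + log([A⁻]/[HA]). 3.25 = 3.3468 + log(ratio). log(ratio) = 3.25 − 3.3468 = -0.0968. ratio = 10^(-0.0968) = 0.800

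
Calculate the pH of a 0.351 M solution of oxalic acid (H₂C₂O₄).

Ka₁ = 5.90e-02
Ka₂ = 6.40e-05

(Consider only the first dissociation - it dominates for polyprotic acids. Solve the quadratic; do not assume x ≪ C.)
pH = 0.93

x² + Ka₁·x − Ka₁·C = 0 with Ka₁ = 5.90e-02, C = 0.351.
x = (−Ka₁ + √(Ka₁² + 4·Ka₁·C))/2 = 1.1740e-01 M, so pH = 0.93.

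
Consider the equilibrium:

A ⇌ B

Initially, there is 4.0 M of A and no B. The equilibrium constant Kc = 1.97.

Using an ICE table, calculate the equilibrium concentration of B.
[B] = 2.653 M

ICE: [A] = 4.0 − x, [B] = x.
Kc = x/(4.0 − x) = 1.97 ⇒ x = 1.97·4.0/(1 + 1.97) = 7.88/2.97 = 2.653.
[B] = x = 2.653 M.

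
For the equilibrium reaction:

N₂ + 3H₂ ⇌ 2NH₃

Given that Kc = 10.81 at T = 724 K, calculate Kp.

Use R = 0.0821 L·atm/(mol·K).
K_p = 0.0031

Δn = (moles gaseous products) − (moles gaseous reactants) = -2
T = 724 K; RT = 0.0821 × 724 = 59.4404
Kp = Kc·(RT)^Δn = 10.81 × (59.4404)^-2 = 10.81 × 0.000283033 = 0.0031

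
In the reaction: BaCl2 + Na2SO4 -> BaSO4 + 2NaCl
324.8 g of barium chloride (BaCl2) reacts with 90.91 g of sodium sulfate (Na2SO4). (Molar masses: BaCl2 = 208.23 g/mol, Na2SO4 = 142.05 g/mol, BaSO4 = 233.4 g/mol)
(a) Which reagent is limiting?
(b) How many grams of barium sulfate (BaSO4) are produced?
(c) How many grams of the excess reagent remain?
(a) Na2SO4, (b) 149.4 g, (c) 191.5 g

Moles of BaCl2 = 324.8 g ÷ 208.23 g/mol = 1.55981 mol
Moles of Na2SO4 = 90.91 g ÷ 142.05 g/mol = 0.639986 mol
Moles ÷ coefficient: BaCl2: 1.55981/1 = 1.56, Na2SO4: 0.639986/1 = 0.64
(a) Na2SO4 has the smaller value, so Na2SO4 is the limiting reagent.
(b) Moles of BaSO4 = 0.639986 mol Na2SO4 × (1/1) = 0.639986 mol; mass = 0.639986 mol × 233.4 g/mol = 149.4 g
(c) BaCl2 consumed = 0.639986 × (1/1) = 0.639986 mol; remaining = 1.55981 − 0.639986 = 0.919828 mol; mass = 0.919828 mol × 208.23 g/mol = 191.5 g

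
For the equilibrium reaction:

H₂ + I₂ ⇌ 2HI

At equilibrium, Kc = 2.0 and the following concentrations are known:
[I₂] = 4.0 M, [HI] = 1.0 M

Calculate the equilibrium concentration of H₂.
[H₂] = 0.1250 M

Kc = ([HI]^2) / ([H₂] × [I₂]) = 2.0
[H₂]^1 = (product terms)/(Kc · other reactant terms) = 1 / (2.0 · 4) = 0.125
[H₂] = 0.1250 M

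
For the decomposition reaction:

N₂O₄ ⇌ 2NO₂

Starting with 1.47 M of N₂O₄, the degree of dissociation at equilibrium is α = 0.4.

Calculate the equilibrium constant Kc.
K_c = 1.5680

x = α·[A]₀ = 0.4 × 1.47 = 0.588 M dissociated.
At eq: [N₂O₄] = 1.47 − 0.588 = 0.882 M; [NO₂] = 2x = 1.176 M.
Kc = [NO₂]²/[N₂O₄] = (1.176)²/0.882 = 1.568.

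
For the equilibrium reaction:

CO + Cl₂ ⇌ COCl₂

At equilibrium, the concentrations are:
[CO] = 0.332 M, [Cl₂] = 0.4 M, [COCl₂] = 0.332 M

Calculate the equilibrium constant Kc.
K_c = 2.5000

Kc = ([COCl₂]) / ([CO] × [Cl₂])
   = ((0.332)) / ((0.332)·(0.4))
   = 0.332 / 0.1328 = 2.5000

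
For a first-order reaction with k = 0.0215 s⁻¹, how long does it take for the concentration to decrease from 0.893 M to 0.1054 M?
99.39 s

From ln[A] = ln[A]₀ - k·t: t = ln([A]₀/[A])/k = ln(0.893/0.1054)/0.0215 = ln(8.4725)/0.0215 = 2.1368/0.0215 = 99.39 s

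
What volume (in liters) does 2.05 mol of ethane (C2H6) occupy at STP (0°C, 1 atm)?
At STP, 1 mol of gas occupies 22.4 L
Volume = 2.05 mol × 22.4 L/mol = 45.92 L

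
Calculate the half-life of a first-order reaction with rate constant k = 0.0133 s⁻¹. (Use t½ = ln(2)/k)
52.12 s

t½ = ln(2)/k = 0.6931/0.0133 = 52.12 s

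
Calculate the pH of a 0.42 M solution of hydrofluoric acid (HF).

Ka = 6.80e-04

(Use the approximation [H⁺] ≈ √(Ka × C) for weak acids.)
pH = 1.77

[H⁺] = √(Ka × C) = √(6.80e-04 × 0.42) = 1.6900e-02. pH = -log(1.6900e-02)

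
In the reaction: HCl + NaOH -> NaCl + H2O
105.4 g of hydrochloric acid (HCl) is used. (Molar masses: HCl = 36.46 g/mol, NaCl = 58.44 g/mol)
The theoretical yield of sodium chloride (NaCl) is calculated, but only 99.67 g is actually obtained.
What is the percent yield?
Moles of HCl = 105.4 g ÷ 36.46 g/mol = 2.89084 mol
Mole ratio: 1 mol NaCl / 1 mol HCl
Moles of NaCl = 2.89084 × (1/1) = 2.89084 mol
Theoretical yield = 2.89084 mol × 58.44 g/mol = 168.94 g
Actual yield = 99.67 g
Percent yield = (99.67 / 168.94) × 100% = 59.0%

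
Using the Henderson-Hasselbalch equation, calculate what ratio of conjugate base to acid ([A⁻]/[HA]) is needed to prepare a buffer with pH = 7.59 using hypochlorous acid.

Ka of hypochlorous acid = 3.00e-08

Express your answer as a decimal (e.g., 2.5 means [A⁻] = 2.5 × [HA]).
[A⁻]/[HA] = 1.167

pKa = −log(3.00e-08) = 7.5229. pH = pKa + log([A⁻]/[HA]). 7.59 = 7.5229 + log(ratio). log(ratio) = 7.59 − 7.5229 = 0.0671. ratio = 10^(0.0671) = 1.167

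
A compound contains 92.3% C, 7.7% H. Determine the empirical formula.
Moles of C = 92.3 g / 12.01 g/mol = 7.685 mol
Moles of H = 7.7 g / 1.008 g/mol = 7.639 mol

Smallest moles = 7.639
Divide all by smallest:
C: 7.685 / 7.639 = 1.01
H: 7.639 / 7.639 = 1.00

Empirical formula: CH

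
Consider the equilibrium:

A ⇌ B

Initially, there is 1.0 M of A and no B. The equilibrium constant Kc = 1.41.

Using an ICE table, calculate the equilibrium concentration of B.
[B] = 0.585 M

ICE: [A] = 1.0 − x, [B] = x.
Kc = x/(1.0 − x) = 1.41 ⇒ x = 1.41·1.0/(1 + 1.41) = 1.41/2.41 = 0.5851.
[B] = x = 0.585 M.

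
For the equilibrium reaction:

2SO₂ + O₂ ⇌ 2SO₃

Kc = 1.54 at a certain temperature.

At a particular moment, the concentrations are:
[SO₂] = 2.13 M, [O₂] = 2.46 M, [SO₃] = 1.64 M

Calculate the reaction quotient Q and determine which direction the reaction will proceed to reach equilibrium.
Q = 0.241, Q < K, reaction proceeds forward (toward products)

Q = ([SO₃]^2) / ([SO₂]^2 × [O₂])
  = ((1.64)^2) / ((2.13)^2·(2.46)) = 2.6896/11.161 = 0.241
Since Q = 0.241 < Kc = 1.54, the reaction proceeds forward (toward products) to reach equilibrium.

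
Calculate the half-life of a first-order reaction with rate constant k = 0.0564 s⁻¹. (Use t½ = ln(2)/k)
12.29 s

t½ = ln(2)/k = 0.6931/0.0564 = 12.29 s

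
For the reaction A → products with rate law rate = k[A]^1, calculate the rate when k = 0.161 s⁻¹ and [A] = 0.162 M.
0.02608 M/s

rate = k·[A]^1 = 0.161·(0.162)^1 = 0.161·0.162 = 0.02608 M/s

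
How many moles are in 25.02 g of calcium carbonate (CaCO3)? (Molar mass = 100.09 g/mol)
Moles = 25.02 g ÷ 100.09 g/mol = 0.25 mol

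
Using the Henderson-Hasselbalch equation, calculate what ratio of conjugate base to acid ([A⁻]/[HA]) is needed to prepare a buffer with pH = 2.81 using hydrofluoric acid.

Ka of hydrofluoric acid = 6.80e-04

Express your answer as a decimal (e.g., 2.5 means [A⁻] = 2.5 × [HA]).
[A⁻]/[HA] = 0.439

pKa = −log(6.80e-04) = 3.1675. pH = pKa + log([A⁻]/[HA]). 2.81 = 3.1675 + log(ratio). log(ratio) = 2.81 − 3.1675 = -0.3575. ratio = 10^(-0.3575) = 0.439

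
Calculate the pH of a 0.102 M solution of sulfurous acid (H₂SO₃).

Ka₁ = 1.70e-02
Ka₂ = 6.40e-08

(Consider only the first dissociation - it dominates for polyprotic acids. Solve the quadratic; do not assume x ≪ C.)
pH = 1.47

x² + Ka₁·x − Ka₁·C = 0 with Ka₁ = 1.70e-02, C = 0.102.
x = (−Ka₁ + √(Ka₁² + 4·Ka₁·C))/2 = 3.4000e-02 M, so pH = 1.47.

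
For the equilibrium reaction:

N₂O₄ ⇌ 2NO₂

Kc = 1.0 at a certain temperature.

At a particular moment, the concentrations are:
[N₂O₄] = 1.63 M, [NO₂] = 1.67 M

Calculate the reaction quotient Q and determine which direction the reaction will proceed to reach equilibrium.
Q = 1.711, Q > K, reaction proceeds reverse (toward reactants)

Q = ([NO₂]^2) / ([N₂O₄])
  = ((1.67)^2) / ((1.63)) = 2.7889/1.63 = 1.711
Since Q = 1.711 > Kc = 1.0, the reaction proceeds reverse (toward reactants) to reach equilibrium.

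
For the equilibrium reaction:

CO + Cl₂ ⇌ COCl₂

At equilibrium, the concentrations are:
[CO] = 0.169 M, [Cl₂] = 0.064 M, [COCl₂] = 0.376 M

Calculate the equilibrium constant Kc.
K_c = 34.7633

Kc = ([COCl₂]) / ([CO] × [Cl₂])
   = ((0.376)) / ((0.169)·(0.064))
   = 0.376 / 0.010816 = 34.7633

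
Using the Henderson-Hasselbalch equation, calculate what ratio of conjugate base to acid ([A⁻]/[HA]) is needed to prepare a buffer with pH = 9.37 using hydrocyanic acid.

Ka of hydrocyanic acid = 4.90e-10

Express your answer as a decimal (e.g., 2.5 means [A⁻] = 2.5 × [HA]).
[A⁻]/[HA] = 1.149

pKa = −log(4.90e-10) = 9.3098. pH = pKa + log([A⁻]/[HA]). 9.37 = 9.3098 + log(ratio). log(ratio) = 9.37 − 9.3098 = 0.0602. ratio = 10^(0.0602) = 1.149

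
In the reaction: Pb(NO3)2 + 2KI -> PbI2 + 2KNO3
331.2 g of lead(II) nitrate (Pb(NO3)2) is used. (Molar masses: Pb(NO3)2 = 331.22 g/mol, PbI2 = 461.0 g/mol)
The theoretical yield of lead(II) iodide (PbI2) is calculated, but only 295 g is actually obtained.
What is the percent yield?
Moles of Pb(NO3)2 = 331.2 g ÷ 331.22 g/mol = 0.99994 mol
Mole ratio: 1 mol PbI2 / 1 mol Pb(NO3)2
Moles of PbI2 = 0.99994 × (1/1) = 0.99994 mol
Theoretical yield = 0.99994 mol × 461.0 g/mol = 460.97 g
Actual yield = 295 g
Percent yield = (295 / 460.97) × 100% = 64.0%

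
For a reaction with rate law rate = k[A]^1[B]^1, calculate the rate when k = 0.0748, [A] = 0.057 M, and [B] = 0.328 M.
0.001398 M/s

rate = k·[A]^1·[B]^1 = 0.0748·(0.057)^1·(0.328)^1 = 0.0748·0.057·0.328 = 0.001398 M/s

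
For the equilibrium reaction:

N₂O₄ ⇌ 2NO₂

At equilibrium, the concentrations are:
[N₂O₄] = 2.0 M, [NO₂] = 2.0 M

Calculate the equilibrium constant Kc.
K_c = 2.0000

Kc = ([NO₂]^2) / ([N₂O₄])
   = ((2.0)^2) / ((2.0))
   = 4 / 2 = 2.0000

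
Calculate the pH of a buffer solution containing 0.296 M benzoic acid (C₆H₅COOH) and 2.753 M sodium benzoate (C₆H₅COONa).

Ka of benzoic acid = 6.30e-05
pH = 5.17

pKa = -log(6.30e-05) = 4.20. pH = pKa + log([A⁻]/[HA]) = 4.20 + log(2.753/0.296)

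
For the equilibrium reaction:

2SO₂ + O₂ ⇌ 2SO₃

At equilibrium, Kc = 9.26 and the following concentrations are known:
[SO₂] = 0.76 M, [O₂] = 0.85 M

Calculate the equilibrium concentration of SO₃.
[SO₃] = 2.1322 M

Kc = ([SO₃]^2) / ([SO₂]^2 × [O₂]) = 9.26
[SO₃]^2 = Kc · (reactant terms)/(other product terms) = 9.26 · 0.49096 / 1 = 4.5463
[SO₃] = (4.5463)^(1/2) = 2.1322 M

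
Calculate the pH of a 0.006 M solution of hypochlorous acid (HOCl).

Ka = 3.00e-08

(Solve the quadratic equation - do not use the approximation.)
pH = 4.87

x² + Ka×x - Ka×C = 0. Using quadratic formula: [H⁺] = 1.3401e-05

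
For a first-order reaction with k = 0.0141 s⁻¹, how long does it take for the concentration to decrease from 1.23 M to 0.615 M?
49.16 s

From ln[A] = ln[A]₀ - k·t: t = ln([A]₀/[A])/k = ln(1.23/0.615)/0.0141 = ln(2.0000)/0.0141 = 0.6931/0.0141 = 49.16 s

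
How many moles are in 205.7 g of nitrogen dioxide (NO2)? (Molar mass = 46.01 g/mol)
Moles = 205.7 g ÷ 46.01 g/mol = 4.471 mol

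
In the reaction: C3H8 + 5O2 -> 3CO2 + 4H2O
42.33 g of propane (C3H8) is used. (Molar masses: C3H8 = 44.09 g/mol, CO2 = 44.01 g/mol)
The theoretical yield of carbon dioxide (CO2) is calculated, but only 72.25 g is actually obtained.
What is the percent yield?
Moles of C3H8 = 42.33 g ÷ 44.09 g/mol = 0.960082 mol
Mole ratio: 3 mol CO2 / 1 mol C3H8
Moles of CO2 = 0.960082 × (3/1) = 2.88024 mol
Theoretical yield = 2.88024 mol × 44.01 g/mol = 126.76 g
Actual yield = 72.25 g
Percent yield = (72.25 / 126.76) × 100% = 57.0%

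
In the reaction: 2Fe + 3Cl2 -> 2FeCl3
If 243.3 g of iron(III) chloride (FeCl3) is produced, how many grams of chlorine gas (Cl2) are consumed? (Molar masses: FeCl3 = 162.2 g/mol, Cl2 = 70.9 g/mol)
Moles of FeCl3 = 243.3 g ÷ 162.2 g/mol = 1.5 mol
Mole ratio: 3 mol Cl2 / 2 mol FeCl3
Moles of Cl2 = 1.5 × (3/2) = 2.25 mol
Mass of Cl2 = 2.25 mol × 70.9 g/mol = 159.5 g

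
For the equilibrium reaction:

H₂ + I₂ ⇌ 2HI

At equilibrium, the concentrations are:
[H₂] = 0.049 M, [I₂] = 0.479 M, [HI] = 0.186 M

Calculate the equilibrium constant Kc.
K_c = 1.4740

Kc = ([HI]^2) / ([H₂] × [I₂])
   = ((0.186)^2) / ((0.049)·(0.479))
   = 0.034596 / 0.023471 = 1.4740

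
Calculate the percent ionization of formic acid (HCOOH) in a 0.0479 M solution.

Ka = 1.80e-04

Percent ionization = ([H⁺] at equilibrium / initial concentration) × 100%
Percent ionization = 5.95%

Let x = [H⁺]. Ka = x²/(C - x) ⇒ x² + (1.80e-04)x - (1.80e-04)(0.0479) = 0. x = 2.8477e-03. Percent = (2.8477e-03/0.0479) × 100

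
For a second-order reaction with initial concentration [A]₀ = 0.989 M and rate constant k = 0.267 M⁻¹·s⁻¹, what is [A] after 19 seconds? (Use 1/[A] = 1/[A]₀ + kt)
0.1644 M

1/[A] = 1/[A]₀ + k·t = 1/0.989 + (0.267)·(19) = 1.0111 + 5.0730 = 6.0841
[A] = 1/6.0841 = 0.1644 M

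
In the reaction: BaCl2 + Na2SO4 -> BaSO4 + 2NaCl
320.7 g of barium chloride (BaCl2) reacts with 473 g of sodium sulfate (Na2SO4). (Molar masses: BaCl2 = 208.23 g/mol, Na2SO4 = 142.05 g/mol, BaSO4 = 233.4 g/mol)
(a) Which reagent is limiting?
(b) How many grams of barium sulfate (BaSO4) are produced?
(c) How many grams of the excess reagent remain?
(a) BaCl2, (b) 359.5 g, (c) 254.2 g

Moles of BaCl2 = 320.7 g ÷ 208.23 g/mol = 1.54012 mol
Moles of Na2SO4 = 473 g ÷ 142.05 g/mol = 3.32981 mol
Moles ÷ coefficient: BaCl2: 1.54012/1 = 1.54, Na2SO4: 3.32981/1 = 3.33
(a) BaCl2 has the smaller value, so BaCl2 is the limiting reagent.
(b) Moles of BaSO4 = 1.54012 mol BaCl2 × (1/1) = 1.54012 mol; mass = 1.54012 mol × 233.4 g/mol = 359.5 g
(c) Na2SO4 consumed = 1.54012 × (1/1) = 1.54012 mol; remaining = 3.32981 − 1.54012 = 1.78969 mol; mass = 1.78969 mol × 142.05 g/mol = 254.2 g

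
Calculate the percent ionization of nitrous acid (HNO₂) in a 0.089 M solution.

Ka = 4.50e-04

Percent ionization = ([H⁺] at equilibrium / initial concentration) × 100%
Percent ionization = 6.86%

Let x = [H⁺]. Ka = x²/(C - x) ⇒ x² + (4.50e-04)x - (4.50e-04)(0.089) = 0. x = 6.1075e-03. Percent = (6.1075e-03/0.089) × 100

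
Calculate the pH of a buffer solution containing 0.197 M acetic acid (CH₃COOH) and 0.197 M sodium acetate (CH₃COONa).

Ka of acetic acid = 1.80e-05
pH = 4.74

pKa = -log(1.80e-05) = 4.74. pH = pKa + log([A⁻]/[HA]) = 4.74 + log(0.197/0.197)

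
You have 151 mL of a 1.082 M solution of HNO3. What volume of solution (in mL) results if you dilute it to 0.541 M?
Using M₁V₁ = M₂V₂:
1.082 × 151 = 0.541 × V₂
V₂ = (1.082 × 151) / 0.541 = 302 mL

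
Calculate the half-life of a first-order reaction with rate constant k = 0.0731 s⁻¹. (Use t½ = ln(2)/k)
9.48 s

t½ = ln(2)/k = 0.6931/0.0731 = 9.48 s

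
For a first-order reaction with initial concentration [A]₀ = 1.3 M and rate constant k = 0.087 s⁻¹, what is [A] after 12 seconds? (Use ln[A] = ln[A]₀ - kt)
0.4577 M

ln[A] = ln[A]₀ - k·t = ln(1.3) - (0.087)·(12) = 0.2624 - 1.0440 = -0.7816
[A] = e^(-0.7816) = 0.4577 M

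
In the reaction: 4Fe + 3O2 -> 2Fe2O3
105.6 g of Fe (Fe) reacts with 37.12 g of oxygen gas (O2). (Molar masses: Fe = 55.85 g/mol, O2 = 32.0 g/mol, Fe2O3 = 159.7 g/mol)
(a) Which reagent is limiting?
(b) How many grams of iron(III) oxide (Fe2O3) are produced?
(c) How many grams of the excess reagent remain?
(a) O2, (b) 123.5 g, (c) 19.22 g

Moles of Fe = 105.6 g ÷ 55.85 g/mol = 1.89078 mol
Moles of O2 = 37.12 g ÷ 32.0 g/mol = 1.16 mol
Moles ÷ coefficient: Fe: 1.89078/4 = 0.4727, O2: 1.16/3 = 0.3867
(a) O2 has the smaller value, so O2 is the limiting reagent.
(b) Moles of Fe2O3 = 1.16 mol O2 × (2/3) = 0.773333 mol; mass = 0.773333 mol × 159.7 g/mol = 123.5 g
(c) Fe consumed = 1.16 × (4/3) = 1.54667 mol; remaining = 1.89078 − 1.54667 = 0.344112 mol; mass = 0.344112 mol × 55.85 g/mol = 19.22 g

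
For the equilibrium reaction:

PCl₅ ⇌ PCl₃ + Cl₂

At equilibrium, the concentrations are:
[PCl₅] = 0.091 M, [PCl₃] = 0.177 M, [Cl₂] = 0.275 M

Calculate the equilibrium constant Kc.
K_c = 0.5349

Kc = ([PCl₃] × [Cl₂]) / ([PCl₅])
   = ((0.177)·(0.275)) / ((0.091))
   = 0.048675 / 0.091 = 0.5349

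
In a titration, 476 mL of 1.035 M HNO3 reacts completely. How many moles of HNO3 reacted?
Moles = Molarity × Volume (L)
Moles = 1.035 M × 0.476 L = 0.4927 mol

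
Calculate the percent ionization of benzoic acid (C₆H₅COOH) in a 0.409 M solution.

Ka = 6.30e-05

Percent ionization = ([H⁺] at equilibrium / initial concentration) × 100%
Percent ionization = 1.23%

Let x = [H⁺]. Ka = x²/(C - x) ⇒ x² + (6.30e-05)x - (6.30e-05)(0.409) = 0. x = 5.0447e-03. Percent = (5.0447e-03/0.409) × 100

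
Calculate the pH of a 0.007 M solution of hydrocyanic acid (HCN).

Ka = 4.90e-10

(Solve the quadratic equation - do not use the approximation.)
pH = 5.73

x² + Ka×x - Ka×C = 0. Using quadratic formula: [H⁺] = 1.8518e-06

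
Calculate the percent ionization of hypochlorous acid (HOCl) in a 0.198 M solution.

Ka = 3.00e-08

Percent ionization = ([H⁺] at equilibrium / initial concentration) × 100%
Percent ionization = 0.0389%

Let x = [H⁺]. Ka = x²/(C - x) ⇒ x² + (3.00e-08)x - (3.00e-08)(0.198) = 0. x = 7.7056e-05. Percent = (7.7056e-05/0.198) × 100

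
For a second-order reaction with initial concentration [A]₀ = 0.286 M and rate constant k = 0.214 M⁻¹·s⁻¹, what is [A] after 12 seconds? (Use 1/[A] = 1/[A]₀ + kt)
0.1649 M

1/[A] = 1/[A]₀ + k·t = 1/0.286 + (0.214)·(12) = 3.4965 + 2.5680 = 6.0645
[A] = 1/6.0645 = 0.1649 M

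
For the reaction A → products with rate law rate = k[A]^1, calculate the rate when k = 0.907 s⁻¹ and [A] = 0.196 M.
0.1778 M/s

rate = k·[A]^1 = 0.907·(0.196)^1 = 0.907·0.196 = 0.1778 M/s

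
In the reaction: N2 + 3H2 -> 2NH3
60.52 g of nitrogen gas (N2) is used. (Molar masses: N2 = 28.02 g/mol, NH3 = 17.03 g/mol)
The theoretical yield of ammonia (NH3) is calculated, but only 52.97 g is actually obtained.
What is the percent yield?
Moles of N2 = 60.52 g ÷ 28.02 g/mol = 2.15989 mol
Mole ratio: 2 mol NH3 / 1 mol N2
Moles of NH3 = 2.15989 × (2/1) = 4.31977 mol
Theoretical yield = 4.31977 mol × 17.03 g/mol = 73.566 g
Actual yield = 52.97 g
Percent yield = (52.97 / 73.566) × 100% = 72.0%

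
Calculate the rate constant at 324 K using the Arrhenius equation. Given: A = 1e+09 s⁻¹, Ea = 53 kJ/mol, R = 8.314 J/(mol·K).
2.85e+00 s⁻¹

k = A·exp(-Ea/(R·T)) = 1e+09·exp(-53000/(8.314·324)) = 1e+09·exp(-19.6753) = 1e+09·2.8519e-09 = 2.85e+00 s⁻¹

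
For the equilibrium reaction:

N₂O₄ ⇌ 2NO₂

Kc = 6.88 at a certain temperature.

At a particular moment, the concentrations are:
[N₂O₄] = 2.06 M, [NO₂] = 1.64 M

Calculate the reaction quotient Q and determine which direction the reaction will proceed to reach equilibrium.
Q = 1.306, Q < K, reaction proceeds forward (toward products)

Q = ([NO₂]^2) / ([N₂O₄])
  = ((1.64)^2) / ((2.06)) = 2.6896/2.06 = 1.306
Since Q = 1.306 < Kc = 6.88, the reaction proceeds forward (toward products) to reach equilibrium.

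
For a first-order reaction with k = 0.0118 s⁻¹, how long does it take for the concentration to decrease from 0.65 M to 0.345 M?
53.68 s

From ln[A] = ln[A]₀ - k·t: t = ln([A]₀/[A])/k = ln(0.65/0.345)/0.0118 = ln(1.8841)/0.0118 = 0.6334/0.0118 = 53.68 s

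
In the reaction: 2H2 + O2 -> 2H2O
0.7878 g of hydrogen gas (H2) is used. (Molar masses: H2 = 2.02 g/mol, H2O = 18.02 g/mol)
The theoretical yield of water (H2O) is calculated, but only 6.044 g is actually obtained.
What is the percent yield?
Moles of H2 = 0.7878 g ÷ 2.02 g/mol = 0.39 mol
Mole ratio: 2 mol H2O / 2 mol H2
Moles of H2O = 0.39 × (2/2) = 0.39 mol
Theoretical yield = 0.39 mol × 18.02 g/mol = 7.0278 g
Actual yield = 6.044 g
Percent yield = (6.044 / 7.0278) × 100% = 86.0%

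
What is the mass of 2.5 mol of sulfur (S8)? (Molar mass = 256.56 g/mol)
Mass = 2.5 mol × 256.56 g/mol = 641.4 g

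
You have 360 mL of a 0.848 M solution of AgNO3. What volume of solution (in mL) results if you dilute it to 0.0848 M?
Using M₁V₁ = M₂V₂:
0.848 × 360 = 0.0848 × V₂
V₂ = (0.848 × 360) / 0.0848 = 3600 mL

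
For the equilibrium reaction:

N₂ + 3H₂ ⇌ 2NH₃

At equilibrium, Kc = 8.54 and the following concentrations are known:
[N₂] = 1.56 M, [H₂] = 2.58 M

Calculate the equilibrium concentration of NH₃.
[NH₃] = 15.1259 M

Kc = ([NH₃]^2) / ([N₂] × [H₂]^3) = 8.54
[NH₃]^2 = Kc · (reactant terms)/(other product terms) = 8.54 · 26.791 / 1 = 228.79
[NH₃] = (228.79)^(1/2) = 15.1259 M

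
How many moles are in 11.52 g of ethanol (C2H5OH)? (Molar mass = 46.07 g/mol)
Moles = 11.52 g ÷ 46.07 g/mol = 0.2501 mol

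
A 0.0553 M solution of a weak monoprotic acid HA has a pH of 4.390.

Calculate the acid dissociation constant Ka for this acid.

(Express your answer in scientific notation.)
K_a = 3.00e-08

[H⁺] = 10^(−pH) = 10^(−4.390) = 4.074e-05 M. For HA ⇌ H⁺ + A⁻, Ka = x²/(C − x) = (4.074e-05)²/(0.0553 − 4.074e-05) = 3.00e-08.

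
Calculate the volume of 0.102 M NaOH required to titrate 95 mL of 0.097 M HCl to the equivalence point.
V_{base} = 90.3 mL

At equivalence: moles acid = moles base.
moles HCl = 0.097 M × 0.095 L = 0.009215 mol
V_NaOH = 0.009215 mol ÷ 0.102 M = 0.09034 L = 90.3 mL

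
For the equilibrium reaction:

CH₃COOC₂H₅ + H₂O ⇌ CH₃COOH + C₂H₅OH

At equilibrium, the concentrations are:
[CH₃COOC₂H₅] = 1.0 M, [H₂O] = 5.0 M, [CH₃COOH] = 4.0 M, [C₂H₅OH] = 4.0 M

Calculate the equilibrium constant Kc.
K_c = 3.2000

Kc = ([CH₃COOH] × [C₂H₅OH]) / ([CH₃COOC₂H₅] × [H₂O])
   = ((4.0)·(4.0)) / ((1.0)·(5.0))
   = 16 / 5 = 3.2000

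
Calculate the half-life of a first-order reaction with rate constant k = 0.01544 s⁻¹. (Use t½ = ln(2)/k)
44.89 s

t½ = ln(2)/k = 0.6931/0.01544 = 44.89 s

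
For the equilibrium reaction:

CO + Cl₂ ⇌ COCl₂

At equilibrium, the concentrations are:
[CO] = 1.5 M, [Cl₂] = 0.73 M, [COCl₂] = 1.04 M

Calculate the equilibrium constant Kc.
K_c = 0.9498

Kc = ([COCl₂]) / ([CO] × [Cl₂])
   = ((1.04)) / ((1.5)·(0.73))
   = 1.04 / 1.095 = 0.9498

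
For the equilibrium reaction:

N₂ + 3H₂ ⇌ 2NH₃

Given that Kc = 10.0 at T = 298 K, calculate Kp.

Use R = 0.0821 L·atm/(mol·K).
K_p = 0.0167

Δn = (moles gaseous products) − (moles gaseous reactants) = -2
T = 298 K; RT = 0.0821 × 298 = 24.4658
Kp = Kc·(RT)^Δn = 10.0 × (24.4658)^-2 = 10.0 × 0.00167063 = 0.0167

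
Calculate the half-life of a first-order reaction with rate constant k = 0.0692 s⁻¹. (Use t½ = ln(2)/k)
10.02 s

t½ = ln(2)/k = 0.6931/0.0692 = 10.02 s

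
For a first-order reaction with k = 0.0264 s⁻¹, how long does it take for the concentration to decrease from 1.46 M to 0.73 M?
26.26 s

From ln[A] = ln[A]₀ - k·t: t = ln([A]₀/[A])/k = ln(1.46/0.73)/0.0264 = ln(2.0000)/0.0264 = 0.6931/0.0264 = 26.26 s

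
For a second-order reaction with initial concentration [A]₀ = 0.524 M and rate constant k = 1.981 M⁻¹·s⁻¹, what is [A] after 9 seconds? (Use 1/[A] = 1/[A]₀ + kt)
0.0507 M

1/[A] = 1/[A]₀ + k·t = 1/0.524 + (1.981)·(9) = 1.9084 + 17.8290 = 19.7374
[A] = 1/19.7374 = 0.0507 M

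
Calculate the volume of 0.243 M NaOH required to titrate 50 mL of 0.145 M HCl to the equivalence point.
V_{base} = 29.8 mL

At equivalence: moles acid = moles base.
moles HCl = 0.145 M × 0.05 L = 0.00725 mol
V_NaOH = 0.00725 mol ÷ 0.243 M = 0.02984 L = 29.8 mL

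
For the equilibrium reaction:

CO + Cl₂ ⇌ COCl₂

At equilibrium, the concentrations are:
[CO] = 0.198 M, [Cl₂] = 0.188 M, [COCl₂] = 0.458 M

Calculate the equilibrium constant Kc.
K_c = 12.3039

Kc = ([COCl₂]) / ([CO] × [Cl₂])
   = ((0.458)) / ((0.198)·(0.188))
   = 0.458 / 0.037224 = 12.3039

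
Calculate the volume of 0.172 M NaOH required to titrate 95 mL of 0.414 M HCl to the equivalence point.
V_{base} = 228.7 mL

At equivalence: moles acid = moles base.
moles HCl = 0.414 M × 0.095 L = 0.03933 mol
V_NaOH = 0.03933 mol ÷ 0.172 M = 0.2287 L = 228.7 mL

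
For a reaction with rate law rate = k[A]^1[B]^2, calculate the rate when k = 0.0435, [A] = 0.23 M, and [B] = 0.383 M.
0.001468 M/s

rate = k·[A]^1·[B]^2 = 0.0435·(0.23)^1·(0.383)^2 = 0.0435·0.23·0.146689 = 0.001468 M/s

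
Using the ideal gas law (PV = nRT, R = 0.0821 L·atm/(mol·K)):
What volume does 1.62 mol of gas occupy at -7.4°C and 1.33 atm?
T = -7.4°C + 273.15 = 265.75 K
V = nRT/P = (1.62 × 0.0821 × 265.75) / 1.33
V = 26.58 L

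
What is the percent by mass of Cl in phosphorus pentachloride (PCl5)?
Mass of Cl in formula = 35.45 × 5 = 177.25 g/mol
Molar mass = 208.22 g/mol
% Cl = (177.25/208.22) × 100% = 85.13%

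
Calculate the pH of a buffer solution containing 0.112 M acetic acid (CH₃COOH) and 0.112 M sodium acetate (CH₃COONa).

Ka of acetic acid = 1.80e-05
pH = 4.74

pKa = -log(1.80e-05) = 4.74. pH = pKa + log([A⁻]/[HA]) = 4.74 + log(0.112/0.112)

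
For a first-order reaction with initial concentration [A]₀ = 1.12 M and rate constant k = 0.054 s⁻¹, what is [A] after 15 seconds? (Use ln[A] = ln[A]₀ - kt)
0.4982 M

ln[A] = ln[A]₀ - k·t = ln(1.12) - (0.054)·(15) = 0.1133 - 0.8100 = -0.6967
[A] = e^(-0.6967) = 0.4982 M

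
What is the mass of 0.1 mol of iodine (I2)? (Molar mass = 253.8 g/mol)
Mass = 0.1 mol × 253.8 g/mol = 25.38 g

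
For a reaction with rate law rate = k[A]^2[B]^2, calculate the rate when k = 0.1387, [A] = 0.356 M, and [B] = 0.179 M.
0.0005632 M/s

rate = k·[A]^2·[B]^2 = 0.1387·(0.356)^2·(0.179)^2 = 0.1387·0.126736·0.032041 = 0.0005632 M/s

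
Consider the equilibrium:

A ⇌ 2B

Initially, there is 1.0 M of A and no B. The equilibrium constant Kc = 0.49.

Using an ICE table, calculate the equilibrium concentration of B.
[B] = 0.588 M

ICE: [A] = 1.0 − x, [B] = 2x.
Kc = (2x)²/(1.0 − x) = 0.49 ⇒ 4x² + 0.49x − 0.49 = 0.
x = (−0.49 + √(0.49² + 4·4·0.49))/(2·4) = (−0.49 + √8.0801)/8 = 0.29407.
[B] = 2x = 0.588 M.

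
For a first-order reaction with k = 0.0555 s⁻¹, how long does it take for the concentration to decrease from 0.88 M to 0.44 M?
12.49 s

From ln[A] = ln[A]₀ - k·t: t = ln([A]₀/[A])/k = ln(0.88/0.44)/0.0555 = ln(2.0000)/0.0555 = 0.6931/0.0555 = 12.49 s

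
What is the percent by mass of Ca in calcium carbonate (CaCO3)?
Mass of Ca in formula = 40.08 × 1 = 40.08 g/mol
Molar mass = 100.09 g/mol
% Ca = (40.08/100.09) × 100% = 40.04%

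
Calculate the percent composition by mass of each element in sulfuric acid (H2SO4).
H: 2.06%, S: 32.69%, O: 65.25%

Molar mass of H2SO4 = 98.09 g/mol
% H = (2 × 1.008) / 98.09 × 100% = 2.016 / 98.09 × 100% = 2.06%
% S = (1 × 32.07) / 98.09 × 100% = 32.07 / 98.09 × 100% = 32.69%
% O = (4 × 16.0) / 98.09 × 100% = 64 / 98.09 × 100% = 65.25%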